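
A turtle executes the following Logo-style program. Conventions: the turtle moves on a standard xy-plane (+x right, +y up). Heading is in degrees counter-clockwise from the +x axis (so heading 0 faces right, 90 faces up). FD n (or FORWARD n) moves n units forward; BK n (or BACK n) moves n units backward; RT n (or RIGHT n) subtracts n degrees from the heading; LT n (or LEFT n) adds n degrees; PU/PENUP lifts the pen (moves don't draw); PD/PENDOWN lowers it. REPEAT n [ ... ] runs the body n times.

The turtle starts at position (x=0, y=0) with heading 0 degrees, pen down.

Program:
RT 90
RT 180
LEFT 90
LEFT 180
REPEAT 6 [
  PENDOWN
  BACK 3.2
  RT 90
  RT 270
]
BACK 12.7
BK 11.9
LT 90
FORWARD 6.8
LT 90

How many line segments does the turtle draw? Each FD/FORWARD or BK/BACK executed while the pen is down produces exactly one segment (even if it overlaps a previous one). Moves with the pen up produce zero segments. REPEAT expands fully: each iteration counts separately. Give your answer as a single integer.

Executing turtle program step by step:
Start: pos=(0,0), heading=0, pen down
RT 90: heading 0 -> 270
RT 180: heading 270 -> 90
LT 90: heading 90 -> 180
LT 180: heading 180 -> 0
REPEAT 6 [
  -- iteration 1/6 --
  PD: pen down
  BK 3.2: (0,0) -> (-3.2,0) [heading=0, draw]
  RT 90: heading 0 -> 270
  RT 270: heading 270 -> 0
  -- iteration 2/6 --
  PD: pen down
  BK 3.2: (-3.2,0) -> (-6.4,0) [heading=0, draw]
  RT 90: heading 0 -> 270
  RT 270: heading 270 -> 0
  -- iteration 3/6 --
  PD: pen down
  BK 3.2: (-6.4,0) -> (-9.6,0) [heading=0, draw]
  RT 90: heading 0 -> 270
  RT 270: heading 270 -> 0
  -- iteration 4/6 --
  PD: pen down
  BK 3.2: (-9.6,0) -> (-12.8,0) [heading=0, draw]
  RT 90: heading 0 -> 270
  RT 270: heading 270 -> 0
  -- iteration 5/6 --
  PD: pen down
  BK 3.2: (-12.8,0) -> (-16,0) [heading=0, draw]
  RT 90: heading 0 -> 270
  RT 270: heading 270 -> 0
  -- iteration 6/6 --
  PD: pen down
  BK 3.2: (-16,0) -> (-19.2,0) [heading=0, draw]
  RT 90: heading 0 -> 270
  RT 270: heading 270 -> 0
]
BK 12.7: (-19.2,0) -> (-31.9,0) [heading=0, draw]
BK 11.9: (-31.9,0) -> (-43.8,0) [heading=0, draw]
LT 90: heading 0 -> 90
FD 6.8: (-43.8,0) -> (-43.8,6.8) [heading=90, draw]
LT 90: heading 90 -> 180
Final: pos=(-43.8,6.8), heading=180, 9 segment(s) drawn
Segments drawn: 9

Answer: 9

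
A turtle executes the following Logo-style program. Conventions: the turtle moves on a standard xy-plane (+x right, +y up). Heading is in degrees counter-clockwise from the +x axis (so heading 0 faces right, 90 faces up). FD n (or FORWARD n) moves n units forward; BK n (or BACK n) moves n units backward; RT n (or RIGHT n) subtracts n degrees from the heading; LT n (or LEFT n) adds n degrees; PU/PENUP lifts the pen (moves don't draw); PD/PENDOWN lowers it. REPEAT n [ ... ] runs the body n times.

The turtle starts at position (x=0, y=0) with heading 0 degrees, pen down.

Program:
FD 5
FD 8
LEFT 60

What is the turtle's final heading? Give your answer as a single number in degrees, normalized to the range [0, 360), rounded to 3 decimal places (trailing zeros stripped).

Executing turtle program step by step:
Start: pos=(0,0), heading=0, pen down
FD 5: (0,0) -> (5,0) [heading=0, draw]
FD 8: (5,0) -> (13,0) [heading=0, draw]
LT 60: heading 0 -> 60
Final: pos=(13,0), heading=60, 2 segment(s) drawn

Answer: 60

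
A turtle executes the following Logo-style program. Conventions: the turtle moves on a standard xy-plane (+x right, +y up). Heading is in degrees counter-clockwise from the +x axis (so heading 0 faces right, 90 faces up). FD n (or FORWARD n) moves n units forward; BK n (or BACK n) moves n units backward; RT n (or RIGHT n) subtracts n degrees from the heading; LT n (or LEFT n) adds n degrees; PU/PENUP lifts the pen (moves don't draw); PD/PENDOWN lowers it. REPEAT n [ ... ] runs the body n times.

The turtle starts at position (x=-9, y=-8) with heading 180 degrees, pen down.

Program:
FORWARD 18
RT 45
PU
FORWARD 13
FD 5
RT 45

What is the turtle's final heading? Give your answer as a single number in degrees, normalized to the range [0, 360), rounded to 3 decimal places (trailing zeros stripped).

Executing turtle program step by step:
Start: pos=(-9,-8), heading=180, pen down
FD 18: (-9,-8) -> (-27,-8) [heading=180, draw]
RT 45: heading 180 -> 135
PU: pen up
FD 13: (-27,-8) -> (-36.192,1.192) [heading=135, move]
FD 5: (-36.192,1.192) -> (-39.728,4.728) [heading=135, move]
RT 45: heading 135 -> 90
Final: pos=(-39.728,4.728), heading=90, 1 segment(s) drawn

Answer: 90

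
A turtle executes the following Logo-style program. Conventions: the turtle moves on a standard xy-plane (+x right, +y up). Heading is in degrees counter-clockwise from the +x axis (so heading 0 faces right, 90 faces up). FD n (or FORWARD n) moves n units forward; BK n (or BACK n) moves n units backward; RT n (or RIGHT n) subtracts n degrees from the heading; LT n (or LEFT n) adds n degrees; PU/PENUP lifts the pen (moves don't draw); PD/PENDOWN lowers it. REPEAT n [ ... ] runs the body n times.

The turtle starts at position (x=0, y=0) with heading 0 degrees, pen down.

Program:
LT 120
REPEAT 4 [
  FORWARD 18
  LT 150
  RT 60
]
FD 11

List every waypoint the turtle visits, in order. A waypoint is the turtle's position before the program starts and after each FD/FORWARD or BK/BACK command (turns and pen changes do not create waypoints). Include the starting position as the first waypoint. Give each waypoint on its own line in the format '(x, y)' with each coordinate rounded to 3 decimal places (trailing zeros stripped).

Answer: (0, 0)
(-9, 15.588)
(-24.588, 6.588)
(-15.588, -9)
(0, 0)
(-5.5, 9.526)

Derivation:
Executing turtle program step by step:
Start: pos=(0,0), heading=0, pen down
LT 120: heading 0 -> 120
REPEAT 4 [
  -- iteration 1/4 --
  FD 18: (0,0) -> (-9,15.588) [heading=120, draw]
  LT 150: heading 120 -> 270
  RT 60: heading 270 -> 210
  -- iteration 2/4 --
  FD 18: (-9,15.588) -> (-24.588,6.588) [heading=210, draw]
  LT 150: heading 210 -> 0
  RT 60: heading 0 -> 300
  -- iteration 3/4 --
  FD 18: (-24.588,6.588) -> (-15.588,-9) [heading=300, draw]
  LT 150: heading 300 -> 90
  RT 60: heading 90 -> 30
  -- iteration 4/4 --
  FD 18: (-15.588,-9) -> (0,0) [heading=30, draw]
  LT 150: heading 30 -> 180
  RT 60: heading 180 -> 120
]
FD 11: (0,0) -> (-5.5,9.526) [heading=120, draw]
Final: pos=(-5.5,9.526), heading=120, 5 segment(s) drawn
Waypoints (6 total):
(0, 0)
(-9, 15.588)
(-24.588, 6.588)
(-15.588, -9)
(0, 0)
(-5.5, 9.526)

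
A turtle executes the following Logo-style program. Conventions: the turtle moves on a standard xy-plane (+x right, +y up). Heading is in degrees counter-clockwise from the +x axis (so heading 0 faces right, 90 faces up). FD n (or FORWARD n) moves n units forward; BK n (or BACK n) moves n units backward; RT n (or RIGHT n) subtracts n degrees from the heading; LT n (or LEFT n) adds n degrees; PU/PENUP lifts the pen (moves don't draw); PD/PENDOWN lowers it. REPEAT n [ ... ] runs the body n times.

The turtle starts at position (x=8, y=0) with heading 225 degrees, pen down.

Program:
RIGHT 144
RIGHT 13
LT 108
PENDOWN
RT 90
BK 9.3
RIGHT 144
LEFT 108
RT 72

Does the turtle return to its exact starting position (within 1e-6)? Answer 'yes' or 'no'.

Answer: no

Derivation:
Executing turtle program step by step:
Start: pos=(8,0), heading=225, pen down
RT 144: heading 225 -> 81
RT 13: heading 81 -> 68
LT 108: heading 68 -> 176
PD: pen down
RT 90: heading 176 -> 86
BK 9.3: (8,0) -> (7.351,-9.277) [heading=86, draw]
RT 144: heading 86 -> 302
LT 108: heading 302 -> 50
RT 72: heading 50 -> 338
Final: pos=(7.351,-9.277), heading=338, 1 segment(s) drawn

Start position: (8, 0)
Final position: (7.351, -9.277)
Distance = 9.3; >= 1e-6 -> NOT closed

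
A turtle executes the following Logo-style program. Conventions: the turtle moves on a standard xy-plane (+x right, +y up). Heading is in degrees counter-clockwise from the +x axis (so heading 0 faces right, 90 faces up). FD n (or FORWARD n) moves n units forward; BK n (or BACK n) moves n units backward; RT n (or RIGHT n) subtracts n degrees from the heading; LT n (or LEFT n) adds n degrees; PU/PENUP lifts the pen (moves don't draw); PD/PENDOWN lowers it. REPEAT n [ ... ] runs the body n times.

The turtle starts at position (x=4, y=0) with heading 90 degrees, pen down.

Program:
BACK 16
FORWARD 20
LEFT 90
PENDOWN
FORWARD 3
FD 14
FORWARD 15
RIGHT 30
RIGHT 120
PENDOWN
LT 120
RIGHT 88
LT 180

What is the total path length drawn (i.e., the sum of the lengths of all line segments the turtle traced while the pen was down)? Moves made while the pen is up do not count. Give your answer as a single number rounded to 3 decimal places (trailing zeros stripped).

Answer: 68

Derivation:
Executing turtle program step by step:
Start: pos=(4,0), heading=90, pen down
BK 16: (4,0) -> (4,-16) [heading=90, draw]
FD 20: (4,-16) -> (4,4) [heading=90, draw]
LT 90: heading 90 -> 180
PD: pen down
FD 3: (4,4) -> (1,4) [heading=180, draw]
FD 14: (1,4) -> (-13,4) [heading=180, draw]
FD 15: (-13,4) -> (-28,4) [heading=180, draw]
RT 30: heading 180 -> 150
RT 120: heading 150 -> 30
PD: pen down
LT 120: heading 30 -> 150
RT 88: heading 150 -> 62
LT 180: heading 62 -> 242
Final: pos=(-28,4), heading=242, 5 segment(s) drawn

Segment lengths:
  seg 1: (4,0) -> (4,-16), length = 16
  seg 2: (4,-16) -> (4,4), length = 20
  seg 3: (4,4) -> (1,4), length = 3
  seg 4: (1,4) -> (-13,4), length = 14
  seg 5: (-13,4) -> (-28,4), length = 15
Total = 68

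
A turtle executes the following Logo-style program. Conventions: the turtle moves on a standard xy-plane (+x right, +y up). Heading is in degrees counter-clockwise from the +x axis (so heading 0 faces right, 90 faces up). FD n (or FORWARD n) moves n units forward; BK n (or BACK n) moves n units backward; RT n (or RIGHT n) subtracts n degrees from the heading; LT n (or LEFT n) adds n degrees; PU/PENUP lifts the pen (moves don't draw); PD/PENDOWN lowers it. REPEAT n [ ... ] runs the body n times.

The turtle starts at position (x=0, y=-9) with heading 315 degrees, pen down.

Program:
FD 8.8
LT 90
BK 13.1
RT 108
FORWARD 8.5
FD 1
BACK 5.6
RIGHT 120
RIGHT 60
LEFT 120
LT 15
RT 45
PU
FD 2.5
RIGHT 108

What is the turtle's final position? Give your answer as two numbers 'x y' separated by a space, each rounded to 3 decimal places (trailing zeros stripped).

Answer: -3.498 -29.096

Derivation:
Executing turtle program step by step:
Start: pos=(0,-9), heading=315, pen down
FD 8.8: (0,-9) -> (6.223,-15.223) [heading=315, draw]
LT 90: heading 315 -> 45
BK 13.1: (6.223,-15.223) -> (-3.041,-24.486) [heading=45, draw]
RT 108: heading 45 -> 297
FD 8.5: (-3.041,-24.486) -> (0.818,-32.059) [heading=297, draw]
FD 1: (0.818,-32.059) -> (1.272,-32.95) [heading=297, draw]
BK 5.6: (1.272,-32.95) -> (-1.27,-27.961) [heading=297, draw]
RT 120: heading 297 -> 177
RT 60: heading 177 -> 117
LT 120: heading 117 -> 237
LT 15: heading 237 -> 252
RT 45: heading 252 -> 207
PU: pen up
FD 2.5: (-1.27,-27.961) -> (-3.498,-29.096) [heading=207, move]
RT 108: heading 207 -> 99
Final: pos=(-3.498,-29.096), heading=99, 5 segment(s) drawn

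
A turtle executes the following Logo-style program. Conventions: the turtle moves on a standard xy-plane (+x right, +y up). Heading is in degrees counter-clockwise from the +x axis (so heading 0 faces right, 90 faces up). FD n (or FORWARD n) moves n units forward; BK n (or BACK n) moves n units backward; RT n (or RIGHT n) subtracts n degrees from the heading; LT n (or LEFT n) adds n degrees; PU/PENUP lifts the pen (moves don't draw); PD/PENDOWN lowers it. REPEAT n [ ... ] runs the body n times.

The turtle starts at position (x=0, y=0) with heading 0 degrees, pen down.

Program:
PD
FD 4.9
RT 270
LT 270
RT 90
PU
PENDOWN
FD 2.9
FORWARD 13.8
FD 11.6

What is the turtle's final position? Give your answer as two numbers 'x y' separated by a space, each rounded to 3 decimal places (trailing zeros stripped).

Answer: 4.9 -28.3

Derivation:
Executing turtle program step by step:
Start: pos=(0,0), heading=0, pen down
PD: pen down
FD 4.9: (0,0) -> (4.9,0) [heading=0, draw]
RT 270: heading 0 -> 90
LT 270: heading 90 -> 0
RT 90: heading 0 -> 270
PU: pen up
PD: pen down
FD 2.9: (4.9,0) -> (4.9,-2.9) [heading=270, draw]
FD 13.8: (4.9,-2.9) -> (4.9,-16.7) [heading=270, draw]
FD 11.6: (4.9,-16.7) -> (4.9,-28.3) [heading=270, draw]
Final: pos=(4.9,-28.3), heading=270, 4 segment(s) drawn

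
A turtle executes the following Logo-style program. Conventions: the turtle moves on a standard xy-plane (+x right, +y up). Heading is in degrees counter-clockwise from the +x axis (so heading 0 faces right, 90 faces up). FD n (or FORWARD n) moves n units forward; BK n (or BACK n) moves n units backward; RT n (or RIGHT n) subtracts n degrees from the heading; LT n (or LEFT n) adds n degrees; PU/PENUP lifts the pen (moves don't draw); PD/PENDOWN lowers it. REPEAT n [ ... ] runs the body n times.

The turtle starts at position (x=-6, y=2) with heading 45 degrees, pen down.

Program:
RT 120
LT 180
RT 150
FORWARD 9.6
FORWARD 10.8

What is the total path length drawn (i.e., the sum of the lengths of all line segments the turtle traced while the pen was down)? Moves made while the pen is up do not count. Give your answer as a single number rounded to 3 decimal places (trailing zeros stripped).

Executing turtle program step by step:
Start: pos=(-6,2), heading=45, pen down
RT 120: heading 45 -> 285
LT 180: heading 285 -> 105
RT 150: heading 105 -> 315
FD 9.6: (-6,2) -> (0.788,-4.788) [heading=315, draw]
FD 10.8: (0.788,-4.788) -> (8.425,-12.425) [heading=315, draw]
Final: pos=(8.425,-12.425), heading=315, 2 segment(s) drawn

Segment lengths:
  seg 1: (-6,2) -> (0.788,-4.788), length = 9.6
  seg 2: (0.788,-4.788) -> (8.425,-12.425), length = 10.8
Total = 20.4

Answer: 20.4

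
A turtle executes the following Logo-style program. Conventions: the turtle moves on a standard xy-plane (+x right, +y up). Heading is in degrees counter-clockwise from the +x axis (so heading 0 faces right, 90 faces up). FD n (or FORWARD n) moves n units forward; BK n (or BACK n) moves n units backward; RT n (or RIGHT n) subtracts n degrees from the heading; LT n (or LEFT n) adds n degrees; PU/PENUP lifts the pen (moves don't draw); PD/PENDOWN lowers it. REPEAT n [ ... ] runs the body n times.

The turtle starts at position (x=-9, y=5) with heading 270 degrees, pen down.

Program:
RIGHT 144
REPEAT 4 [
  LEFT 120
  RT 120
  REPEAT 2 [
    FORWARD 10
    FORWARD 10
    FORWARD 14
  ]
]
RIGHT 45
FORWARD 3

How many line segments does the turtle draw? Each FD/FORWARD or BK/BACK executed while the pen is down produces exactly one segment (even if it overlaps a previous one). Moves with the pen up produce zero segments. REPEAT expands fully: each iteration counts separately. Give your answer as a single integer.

Answer: 25

Derivation:
Executing turtle program step by step:
Start: pos=(-9,5), heading=270, pen down
RT 144: heading 270 -> 126
REPEAT 4 [
  -- iteration 1/4 --
  LT 120: heading 126 -> 246
  RT 120: heading 246 -> 126
  REPEAT 2 [
    -- iteration 1/2 --
    FD 10: (-9,5) -> (-14.878,13.09) [heading=126, draw]
    FD 10: (-14.878,13.09) -> (-20.756,21.18) [heading=126, draw]
    FD 14: (-20.756,21.18) -> (-28.985,32.507) [heading=126, draw]
    -- iteration 2/2 --
    FD 10: (-28.985,32.507) -> (-34.863,40.597) [heading=126, draw]
    FD 10: (-34.863,40.597) -> (-40.74,48.687) [heading=126, draw]
    FD 14: (-40.74,48.687) -> (-48.969,60.013) [heading=126, draw]
  ]
  -- iteration 2/4 --
  LT 120: heading 126 -> 246
  RT 120: heading 246 -> 126
  REPEAT 2 [
    -- iteration 1/2 --
    FD 10: (-48.969,60.013) -> (-54.847,68.103) [heading=126, draw]
    FD 10: (-54.847,68.103) -> (-60.725,76.193) [heading=126, draw]
    FD 14: (-60.725,76.193) -> (-68.954,87.52) [heading=126, draw]
    -- iteration 2/2 --
    FD 10: (-68.954,87.52) -> (-74.832,95.61) [heading=126, draw]
    FD 10: (-74.832,95.61) -> (-80.71,103.7) [heading=126, draw]
    FD 14: (-80.71,103.7) -> (-88.939,115.026) [heading=126, draw]
  ]
  -- iteration 3/4 --
  LT 120: heading 126 -> 246
  RT 120: heading 246 -> 126
  REPEAT 2 [
    -- iteration 1/2 --
    FD 10: (-88.939,115.026) -> (-94.817,123.116) [heading=126, draw]
    FD 10: (-94.817,123.116) -> (-100.694,131.207) [heading=126, draw]
    FD 14: (-100.694,131.207) -> (-108.923,142.533) [heading=126, draw]
    -- iteration 2/2 --
    FD 10: (-108.923,142.533) -> (-114.801,150.623) [heading=126, draw]
    FD 10: (-114.801,150.623) -> (-120.679,158.713) [heading=126, draw]
    FD 14: (-120.679,158.713) -> (-128.908,170.039) [heading=126, draw]
  ]
  -- iteration 4/4 --
  LT 120: heading 126 -> 246
  RT 120: heading 246 -> 126
  REPEAT 2 [
    -- iteration 1/2 --
    FD 10: (-128.908,170.039) -> (-134.786,178.13) [heading=126, draw]
    FD 10: (-134.786,178.13) -> (-140.664,186.22) [heading=126, draw]
    FD 14: (-140.664,186.22) -> (-148.893,197.546) [heading=126, draw]
    -- iteration 2/2 --
    FD 10: (-148.893,197.546) -> (-154.771,205.636) [heading=126, draw]
    FD 10: (-154.771,205.636) -> (-160.649,213.726) [heading=126, draw]
    FD 14: (-160.649,213.726) -> (-168.878,225.053) [heading=126, draw]
  ]
]
RT 45: heading 126 -> 81
FD 3: (-168.878,225.053) -> (-168.408,228.016) [heading=81, draw]
Final: pos=(-168.408,228.016), heading=81, 25 segment(s) drawn
Segments drawn: 25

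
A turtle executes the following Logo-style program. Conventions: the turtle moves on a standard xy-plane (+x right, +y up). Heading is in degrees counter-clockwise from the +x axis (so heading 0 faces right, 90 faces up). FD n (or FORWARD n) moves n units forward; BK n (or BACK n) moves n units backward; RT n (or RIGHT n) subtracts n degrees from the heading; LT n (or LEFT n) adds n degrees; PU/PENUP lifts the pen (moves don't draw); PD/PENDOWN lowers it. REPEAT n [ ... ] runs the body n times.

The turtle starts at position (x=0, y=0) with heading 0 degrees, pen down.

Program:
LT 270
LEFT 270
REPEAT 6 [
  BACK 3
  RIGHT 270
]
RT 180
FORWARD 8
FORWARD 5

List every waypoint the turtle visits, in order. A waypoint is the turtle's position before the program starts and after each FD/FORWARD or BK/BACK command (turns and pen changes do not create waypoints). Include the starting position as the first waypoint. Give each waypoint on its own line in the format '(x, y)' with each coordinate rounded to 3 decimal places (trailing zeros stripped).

Executing turtle program step by step:
Start: pos=(0,0), heading=0, pen down
LT 270: heading 0 -> 270
LT 270: heading 270 -> 180
REPEAT 6 [
  -- iteration 1/6 --
  BK 3: (0,0) -> (3,0) [heading=180, draw]
  RT 270: heading 180 -> 270
  -- iteration 2/6 --
  BK 3: (3,0) -> (3,3) [heading=270, draw]
  RT 270: heading 270 -> 0
  -- iteration 3/6 --
  BK 3: (3,3) -> (0,3) [heading=0, draw]
  RT 270: heading 0 -> 90
  -- iteration 4/6 --
  BK 3: (0,3) -> (0,0) [heading=90, draw]
  RT 270: heading 90 -> 180
  -- iteration 5/6 --
  BK 3: (0,0) -> (3,0) [heading=180, draw]
  RT 270: heading 180 -> 270
  -- iteration 6/6 --
  BK 3: (3,0) -> (3,3) [heading=270, draw]
  RT 270: heading 270 -> 0
]
RT 180: heading 0 -> 180
FD 8: (3,3) -> (-5,3) [heading=180, draw]
FD 5: (-5,3) -> (-10,3) [heading=180, draw]
Final: pos=(-10,3), heading=180, 8 segment(s) drawn
Waypoints (9 total):
(0, 0)
(3, 0)
(3, 3)
(0, 3)
(0, 0)
(3, 0)
(3, 3)
(-5, 3)
(-10, 3)

Answer: (0, 0)
(3, 0)
(3, 3)
(0, 3)
(0, 0)
(3, 0)
(3, 3)
(-5, 3)
(-10, 3)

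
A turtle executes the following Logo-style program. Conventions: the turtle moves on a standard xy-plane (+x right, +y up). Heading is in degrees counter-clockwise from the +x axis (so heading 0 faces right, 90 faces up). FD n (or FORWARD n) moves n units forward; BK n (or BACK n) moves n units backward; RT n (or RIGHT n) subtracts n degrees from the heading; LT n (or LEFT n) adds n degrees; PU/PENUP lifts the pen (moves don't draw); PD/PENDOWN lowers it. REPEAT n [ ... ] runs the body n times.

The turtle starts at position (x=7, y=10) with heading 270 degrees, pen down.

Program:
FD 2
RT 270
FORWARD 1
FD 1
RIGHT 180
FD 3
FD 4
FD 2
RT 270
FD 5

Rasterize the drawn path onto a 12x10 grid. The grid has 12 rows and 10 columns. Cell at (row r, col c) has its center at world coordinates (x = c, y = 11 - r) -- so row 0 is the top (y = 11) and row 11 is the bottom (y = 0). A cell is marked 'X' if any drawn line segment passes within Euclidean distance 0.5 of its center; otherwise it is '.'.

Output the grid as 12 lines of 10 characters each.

Segment 0: (7,10) -> (7,8)
Segment 1: (7,8) -> (8,8)
Segment 2: (8,8) -> (9,8)
Segment 3: (9,8) -> (6,8)
Segment 4: (6,8) -> (2,8)
Segment 5: (2,8) -> (0,8)
Segment 6: (0,8) -> (0,3)

Answer: ..........
.......X..
.......X..
XXXXXXXXXX
X.........
X.........
X.........
X.........
X.........
..........
..........
..........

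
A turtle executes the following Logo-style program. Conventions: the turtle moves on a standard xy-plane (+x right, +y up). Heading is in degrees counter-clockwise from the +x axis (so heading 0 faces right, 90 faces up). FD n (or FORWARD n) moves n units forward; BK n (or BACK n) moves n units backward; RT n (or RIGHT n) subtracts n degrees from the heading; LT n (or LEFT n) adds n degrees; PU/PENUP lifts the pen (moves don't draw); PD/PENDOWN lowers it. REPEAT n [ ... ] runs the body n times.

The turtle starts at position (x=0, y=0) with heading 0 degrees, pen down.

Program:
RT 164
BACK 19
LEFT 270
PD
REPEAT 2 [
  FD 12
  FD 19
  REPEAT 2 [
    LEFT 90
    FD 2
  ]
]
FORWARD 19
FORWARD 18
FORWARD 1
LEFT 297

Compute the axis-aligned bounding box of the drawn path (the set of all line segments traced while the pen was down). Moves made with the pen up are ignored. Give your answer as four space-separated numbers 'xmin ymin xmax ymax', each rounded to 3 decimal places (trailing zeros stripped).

Answer: 0 0 18.815 41.765

Derivation:
Executing turtle program step by step:
Start: pos=(0,0), heading=0, pen down
RT 164: heading 0 -> 196
BK 19: (0,0) -> (18.264,5.237) [heading=196, draw]
LT 270: heading 196 -> 106
PD: pen down
REPEAT 2 [
  -- iteration 1/2 --
  FD 12: (18.264,5.237) -> (14.956,16.772) [heading=106, draw]
  FD 19: (14.956,16.772) -> (9.719,35.036) [heading=106, draw]
  REPEAT 2 [
    -- iteration 1/2 --
    LT 90: heading 106 -> 196
    FD 2: (9.719,35.036) -> (7.797,34.485) [heading=196, draw]
    -- iteration 2/2 --
    LT 90: heading 196 -> 286
    FD 2: (7.797,34.485) -> (8.348,32.562) [heading=286, draw]
  ]
  -- iteration 2/2 --
  FD 12: (8.348,32.562) -> (11.656,21.027) [heading=286, draw]
  FD 19: (11.656,21.027) -> (16.893,2.763) [heading=286, draw]
  REPEAT 2 [
    -- iteration 1/2 --
    LT 90: heading 286 -> 16
    FD 2: (16.893,2.763) -> (18.815,3.315) [heading=16, draw]
    -- iteration 2/2 --
    LT 90: heading 16 -> 106
    FD 2: (18.815,3.315) -> (18.264,5.237) [heading=106, draw]
  ]
]
FD 19: (18.264,5.237) -> (13.027,23.501) [heading=106, draw]
FD 18: (13.027,23.501) -> (8.065,40.804) [heading=106, draw]
FD 1: (8.065,40.804) -> (7.79,41.765) [heading=106, draw]
LT 297: heading 106 -> 43
Final: pos=(7.79,41.765), heading=43, 12 segment(s) drawn

Segment endpoints: x in {0, 7.79, 7.797, 8.065, 8.348, 9.719, 11.656, 13.027, 14.956, 16.893, 18.264, 18.264, 18.815}, y in {0, 2.763, 3.315, 5.237, 16.772, 21.027, 23.501, 32.562, 34.485, 35.036, 40.804, 41.765}
xmin=0, ymin=0, xmax=18.815, ymax=41.765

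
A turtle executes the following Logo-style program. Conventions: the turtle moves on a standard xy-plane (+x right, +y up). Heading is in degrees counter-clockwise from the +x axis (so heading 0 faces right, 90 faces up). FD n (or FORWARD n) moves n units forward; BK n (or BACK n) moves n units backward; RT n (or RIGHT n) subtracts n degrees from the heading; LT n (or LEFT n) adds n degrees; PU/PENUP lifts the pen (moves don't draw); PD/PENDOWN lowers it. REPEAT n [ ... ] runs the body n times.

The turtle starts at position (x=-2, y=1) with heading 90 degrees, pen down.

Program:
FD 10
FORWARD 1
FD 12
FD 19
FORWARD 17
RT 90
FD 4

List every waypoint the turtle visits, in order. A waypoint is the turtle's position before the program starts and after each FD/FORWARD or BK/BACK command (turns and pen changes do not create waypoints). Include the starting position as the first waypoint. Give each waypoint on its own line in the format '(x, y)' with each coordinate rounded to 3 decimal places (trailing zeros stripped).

Executing turtle program step by step:
Start: pos=(-2,1), heading=90, pen down
FD 10: (-2,1) -> (-2,11) [heading=90, draw]
FD 1: (-2,11) -> (-2,12) [heading=90, draw]
FD 12: (-2,12) -> (-2,24) [heading=90, draw]
FD 19: (-2,24) -> (-2,43) [heading=90, draw]
FD 17: (-2,43) -> (-2,60) [heading=90, draw]
RT 90: heading 90 -> 0
FD 4: (-2,60) -> (2,60) [heading=0, draw]
Final: pos=(2,60), heading=0, 6 segment(s) drawn
Waypoints (7 total):
(-2, 1)
(-2, 11)
(-2, 12)
(-2, 24)
(-2, 43)
(-2, 60)
(2, 60)

Answer: (-2, 1)
(-2, 11)
(-2, 12)
(-2, 24)
(-2, 43)
(-2, 60)
(2, 60)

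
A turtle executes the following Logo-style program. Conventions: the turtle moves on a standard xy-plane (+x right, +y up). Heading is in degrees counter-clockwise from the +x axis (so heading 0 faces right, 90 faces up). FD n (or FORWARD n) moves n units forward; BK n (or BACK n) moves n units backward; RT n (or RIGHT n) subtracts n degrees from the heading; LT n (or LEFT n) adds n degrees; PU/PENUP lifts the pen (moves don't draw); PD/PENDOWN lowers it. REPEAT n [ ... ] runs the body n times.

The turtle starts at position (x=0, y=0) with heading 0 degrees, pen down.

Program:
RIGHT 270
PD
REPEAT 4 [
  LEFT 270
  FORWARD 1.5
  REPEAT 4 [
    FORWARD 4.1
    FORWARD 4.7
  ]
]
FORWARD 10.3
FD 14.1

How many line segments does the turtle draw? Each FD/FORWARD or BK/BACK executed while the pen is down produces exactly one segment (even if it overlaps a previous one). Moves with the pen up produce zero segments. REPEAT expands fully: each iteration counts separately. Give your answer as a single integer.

Answer: 38

Derivation:
Executing turtle program step by step:
Start: pos=(0,0), heading=0, pen down
RT 270: heading 0 -> 90
PD: pen down
REPEAT 4 [
  -- iteration 1/4 --
  LT 270: heading 90 -> 0
  FD 1.5: (0,0) -> (1.5,0) [heading=0, draw]
  REPEAT 4 [
    -- iteration 1/4 --
    FD 4.1: (1.5,0) -> (5.6,0) [heading=0, draw]
    FD 4.7: (5.6,0) -> (10.3,0) [heading=0, draw]
    -- iteration 2/4 --
    FD 4.1: (10.3,0) -> (14.4,0) [heading=0, draw]
    FD 4.7: (14.4,0) -> (19.1,0) [heading=0, draw]
    -- iteration 3/4 --
    FD 4.1: (19.1,0) -> (23.2,0) [heading=0, draw]
    FD 4.7: (23.2,0) -> (27.9,0) [heading=0, draw]
    -- iteration 4/4 --
    FD 4.1: (27.9,0) -> (32,0) [heading=0, draw]
    FD 4.7: (32,0) -> (36.7,0) [heading=0, draw]
  ]
  -- iteration 2/4 --
  LT 270: heading 0 -> 270
  FD 1.5: (36.7,0) -> (36.7,-1.5) [heading=270, draw]
  REPEAT 4 [
    -- iteration 1/4 --
    FD 4.1: (36.7,-1.5) -> (36.7,-5.6) [heading=270, draw]
    FD 4.7: (36.7,-5.6) -> (36.7,-10.3) [heading=270, draw]
    -- iteration 2/4 --
    FD 4.1: (36.7,-10.3) -> (36.7,-14.4) [heading=270, draw]
    FD 4.7: (36.7,-14.4) -> (36.7,-19.1) [heading=270, draw]
    -- iteration 3/4 --
    FD 4.1: (36.7,-19.1) -> (36.7,-23.2) [heading=270, draw]
    FD 4.7: (36.7,-23.2) -> (36.7,-27.9) [heading=270, draw]
    -- iteration 4/4 --
    FD 4.1: (36.7,-27.9) -> (36.7,-32) [heading=270, draw]
    FD 4.7: (36.7,-32) -> (36.7,-36.7) [heading=270, draw]
  ]
  -- iteration 3/4 --
  LT 270: heading 270 -> 180
  FD 1.5: (36.7,-36.7) -> (35.2,-36.7) [heading=180, draw]
  REPEAT 4 [
    -- iteration 1/4 --
    FD 4.1: (35.2,-36.7) -> (31.1,-36.7) [heading=180, draw]
    FD 4.7: (31.1,-36.7) -> (26.4,-36.7) [heading=180, draw]
    -- iteration 2/4 --
    FD 4.1: (26.4,-36.7) -> (22.3,-36.7) [heading=180, draw]
    FD 4.7: (22.3,-36.7) -> (17.6,-36.7) [heading=180, draw]
    -- iteration 3/4 --
    FD 4.1: (17.6,-36.7) -> (13.5,-36.7) [heading=180, draw]
    FD 4.7: (13.5,-36.7) -> (8.8,-36.7) [heading=180, draw]
    -- iteration 4/4 --
    FD 4.1: (8.8,-36.7) -> (4.7,-36.7) [heading=180, draw]
    FD 4.7: (4.7,-36.7) -> (0,-36.7) [heading=180, draw]
  ]
  -- iteration 4/4 --
  LT 270: heading 180 -> 90
  FD 1.5: (0,-36.7) -> (0,-35.2) [heading=90, draw]
  REPEAT 4 [
    -- iteration 1/4 --
    FD 4.1: (0,-35.2) -> (0,-31.1) [heading=90, draw]
    FD 4.7: (0,-31.1) -> (0,-26.4) [heading=90, draw]
    -- iteration 2/4 --
    FD 4.1: (0,-26.4) -> (0,-22.3) [heading=90, draw]
    FD 4.7: (0,-22.3) -> (0,-17.6) [heading=90, draw]
    -- iteration 3/4 --
    FD 4.1: (0,-17.6) -> (0,-13.5) [heading=90, draw]
    FD 4.7: (0,-13.5) -> (0,-8.8) [heading=90, draw]
    -- iteration 4/4 --
    FD 4.1: (0,-8.8) -> (0,-4.7) [heading=90, draw]
    FD 4.7: (0,-4.7) -> (0,0) [heading=90, draw]
  ]
]
FD 10.3: (0,0) -> (0,10.3) [heading=90, draw]
FD 14.1: (0,10.3) -> (0,24.4) [heading=90, draw]
Final: pos=(0,24.4), heading=90, 38 segment(s) drawn
Segments drawn: 38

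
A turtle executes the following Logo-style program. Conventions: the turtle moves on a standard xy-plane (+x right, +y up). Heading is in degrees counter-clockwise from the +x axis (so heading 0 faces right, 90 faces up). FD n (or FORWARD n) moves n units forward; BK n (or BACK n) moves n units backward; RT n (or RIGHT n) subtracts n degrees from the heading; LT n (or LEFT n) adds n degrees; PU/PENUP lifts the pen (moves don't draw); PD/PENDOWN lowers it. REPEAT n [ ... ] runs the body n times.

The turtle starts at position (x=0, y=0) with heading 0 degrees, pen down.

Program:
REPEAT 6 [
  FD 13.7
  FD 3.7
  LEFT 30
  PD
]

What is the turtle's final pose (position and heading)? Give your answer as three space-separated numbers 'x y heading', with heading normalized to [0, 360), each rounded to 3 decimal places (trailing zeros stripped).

Answer: 17.4 64.938 180

Derivation:
Executing turtle program step by step:
Start: pos=(0,0), heading=0, pen down
REPEAT 6 [
  -- iteration 1/6 --
  FD 13.7: (0,0) -> (13.7,0) [heading=0, draw]
  FD 3.7: (13.7,0) -> (17.4,0) [heading=0, draw]
  LT 30: heading 0 -> 30
  PD: pen down
  -- iteration 2/6 --
  FD 13.7: (17.4,0) -> (29.265,6.85) [heading=30, draw]
  FD 3.7: (29.265,6.85) -> (32.469,8.7) [heading=30, draw]
  LT 30: heading 30 -> 60
  PD: pen down
  -- iteration 3/6 --
  FD 13.7: (32.469,8.7) -> (39.319,20.565) [heading=60, draw]
  FD 3.7: (39.319,20.565) -> (41.169,23.769) [heading=60, draw]
  LT 30: heading 60 -> 90
  PD: pen down
  -- iteration 4/6 --
  FD 13.7: (41.169,23.769) -> (41.169,37.469) [heading=90, draw]
  FD 3.7: (41.169,37.469) -> (41.169,41.169) [heading=90, draw]
  LT 30: heading 90 -> 120
  PD: pen down
  -- iteration 5/6 --
  FD 13.7: (41.169,41.169) -> (34.319,53.033) [heading=120, draw]
  FD 3.7: (34.319,53.033) -> (32.469,56.238) [heading=120, draw]
  LT 30: heading 120 -> 150
  PD: pen down
  -- iteration 6/6 --
  FD 13.7: (32.469,56.238) -> (20.604,63.088) [heading=150, draw]
  FD 3.7: (20.604,63.088) -> (17.4,64.938) [heading=150, draw]
  LT 30: heading 150 -> 180
  PD: pen down
]
Final: pos=(17.4,64.938), heading=180, 12 segment(s) drawn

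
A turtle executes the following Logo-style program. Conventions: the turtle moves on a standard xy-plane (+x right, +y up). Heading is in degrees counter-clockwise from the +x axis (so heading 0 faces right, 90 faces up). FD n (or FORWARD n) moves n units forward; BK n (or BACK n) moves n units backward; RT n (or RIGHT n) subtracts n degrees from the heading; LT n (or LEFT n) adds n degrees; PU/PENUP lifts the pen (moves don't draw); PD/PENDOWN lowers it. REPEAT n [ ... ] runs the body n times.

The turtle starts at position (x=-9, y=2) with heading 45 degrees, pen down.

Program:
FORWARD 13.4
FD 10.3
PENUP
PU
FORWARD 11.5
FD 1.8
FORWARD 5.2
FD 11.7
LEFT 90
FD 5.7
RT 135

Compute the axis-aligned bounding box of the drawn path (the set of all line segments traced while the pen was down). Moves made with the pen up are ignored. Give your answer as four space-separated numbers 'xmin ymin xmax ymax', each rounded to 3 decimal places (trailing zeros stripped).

Executing turtle program step by step:
Start: pos=(-9,2), heading=45, pen down
FD 13.4: (-9,2) -> (0.475,11.475) [heading=45, draw]
FD 10.3: (0.475,11.475) -> (7.758,18.758) [heading=45, draw]
PU: pen up
PU: pen up
FD 11.5: (7.758,18.758) -> (15.89,26.89) [heading=45, move]
FD 1.8: (15.89,26.89) -> (17.163,28.163) [heading=45, move]
FD 5.2: (17.163,28.163) -> (20.84,31.84) [heading=45, move]
FD 11.7: (20.84,31.84) -> (29.113,40.113) [heading=45, move]
LT 90: heading 45 -> 135
FD 5.7: (29.113,40.113) -> (25.083,44.144) [heading=135, move]
RT 135: heading 135 -> 0
Final: pos=(25.083,44.144), heading=0, 2 segment(s) drawn

Segment endpoints: x in {-9, 0.475, 7.758}, y in {2, 11.475, 18.758}
xmin=-9, ymin=2, xmax=7.758, ymax=18.758

Answer: -9 2 7.758 18.758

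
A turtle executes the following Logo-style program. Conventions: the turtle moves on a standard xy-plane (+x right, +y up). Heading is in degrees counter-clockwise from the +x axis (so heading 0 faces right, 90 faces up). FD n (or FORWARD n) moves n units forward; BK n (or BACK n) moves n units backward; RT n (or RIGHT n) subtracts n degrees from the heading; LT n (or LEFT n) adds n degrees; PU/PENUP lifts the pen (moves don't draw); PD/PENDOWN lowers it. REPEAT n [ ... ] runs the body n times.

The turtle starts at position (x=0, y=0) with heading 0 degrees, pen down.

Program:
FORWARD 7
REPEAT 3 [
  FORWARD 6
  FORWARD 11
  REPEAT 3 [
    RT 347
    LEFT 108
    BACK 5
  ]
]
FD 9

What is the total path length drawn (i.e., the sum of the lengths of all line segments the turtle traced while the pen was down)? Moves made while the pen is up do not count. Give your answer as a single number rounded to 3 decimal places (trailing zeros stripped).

Executing turtle program step by step:
Start: pos=(0,0), heading=0, pen down
FD 7: (0,0) -> (7,0) [heading=0, draw]
REPEAT 3 [
  -- iteration 1/3 --
  FD 6: (7,0) -> (13,0) [heading=0, draw]
  FD 11: (13,0) -> (24,0) [heading=0, draw]
  REPEAT 3 [
    -- iteration 1/3 --
    RT 347: heading 0 -> 13
    LT 108: heading 13 -> 121
    BK 5: (24,0) -> (26.575,-4.286) [heading=121, draw]
    -- iteration 2/3 --
    RT 347: heading 121 -> 134
    LT 108: heading 134 -> 242
    BK 5: (26.575,-4.286) -> (28.923,0.129) [heading=242, draw]
    -- iteration 3/3 --
    RT 347: heading 242 -> 255
    LT 108: heading 255 -> 3
    BK 5: (28.923,0.129) -> (23.929,-0.133) [heading=3, draw]
  ]
  -- iteration 2/3 --
  FD 6: (23.929,-0.133) -> (29.921,0.181) [heading=3, draw]
  FD 11: (29.921,0.181) -> (40.906,0.757) [heading=3, draw]
  REPEAT 3 [
    -- iteration 1/3 --
    RT 347: heading 3 -> 16
    LT 108: heading 16 -> 124
    BK 5: (40.906,0.757) -> (43.702,-3.388) [heading=124, draw]
    -- iteration 2/3 --
    RT 347: heading 124 -> 137
    LT 108: heading 137 -> 245
    BK 5: (43.702,-3.388) -> (45.815,1.143) [heading=245, draw]
    -- iteration 3/3 --
    RT 347: heading 245 -> 258
    LT 108: heading 258 -> 6
    BK 5: (45.815,1.143) -> (40.843,0.621) [heading=6, draw]
  ]
  -- iteration 3/3 --
  FD 6: (40.843,0.621) -> (46.81,1.248) [heading=6, draw]
  FD 11: (46.81,1.248) -> (57.749,2.398) [heading=6, draw]
  REPEAT 3 [
    -- iteration 1/3 --
    RT 347: heading 6 -> 19
    LT 108: heading 19 -> 127
    BK 5: (57.749,2.398) -> (60.758,-1.596) [heading=127, draw]
    -- iteration 2/3 --
    RT 347: heading 127 -> 140
    LT 108: heading 140 -> 248
    BK 5: (60.758,-1.596) -> (62.632,3.04) [heading=248, draw]
    -- iteration 3/3 --
    RT 347: heading 248 -> 261
    LT 108: heading 261 -> 9
    BK 5: (62.632,3.04) -> (57.693,2.258) [heading=9, draw]
  ]
]
FD 9: (57.693,2.258) -> (66.582,3.666) [heading=9, draw]
Final: pos=(66.582,3.666), heading=9, 17 segment(s) drawn

Segment lengths:
  seg 1: (0,0) -> (7,0), length = 7
  seg 2: (7,0) -> (13,0), length = 6
  seg 3: (13,0) -> (24,0), length = 11
  seg 4: (24,0) -> (26.575,-4.286), length = 5
  seg 5: (26.575,-4.286) -> (28.923,0.129), length = 5
  seg 6: (28.923,0.129) -> (23.929,-0.133), length = 5
  seg 7: (23.929,-0.133) -> (29.921,0.181), length = 6
  seg 8: (29.921,0.181) -> (40.906,0.757), length = 11
  seg 9: (40.906,0.757) -> (43.702,-3.388), length = 5
  seg 10: (43.702,-3.388) -> (45.815,1.143), length = 5
  seg 11: (45.815,1.143) -> (40.843,0.621), length = 5
  seg 12: (40.843,0.621) -> (46.81,1.248), length = 6
  seg 13: (46.81,1.248) -> (57.749,2.398), length = 11
  seg 14: (57.749,2.398) -> (60.758,-1.596), length = 5
  seg 15: (60.758,-1.596) -> (62.632,3.04), length = 5
  seg 16: (62.632,3.04) -> (57.693,2.258), length = 5
  seg 17: (57.693,2.258) -> (66.582,3.666), length = 9
Total = 112

Answer: 112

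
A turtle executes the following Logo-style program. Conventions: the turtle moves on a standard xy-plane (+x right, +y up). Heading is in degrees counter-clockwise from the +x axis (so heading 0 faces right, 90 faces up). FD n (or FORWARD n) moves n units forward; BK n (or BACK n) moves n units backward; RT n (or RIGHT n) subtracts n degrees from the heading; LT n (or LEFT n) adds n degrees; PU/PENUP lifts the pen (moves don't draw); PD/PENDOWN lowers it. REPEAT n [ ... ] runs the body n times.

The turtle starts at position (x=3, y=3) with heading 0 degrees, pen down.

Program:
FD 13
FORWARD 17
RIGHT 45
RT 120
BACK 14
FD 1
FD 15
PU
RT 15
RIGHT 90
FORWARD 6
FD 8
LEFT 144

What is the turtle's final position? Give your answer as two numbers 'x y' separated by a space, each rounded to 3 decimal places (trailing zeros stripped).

Answer: 31.068 16.482

Derivation:
Executing turtle program step by step:
Start: pos=(3,3), heading=0, pen down
FD 13: (3,3) -> (16,3) [heading=0, draw]
FD 17: (16,3) -> (33,3) [heading=0, draw]
RT 45: heading 0 -> 315
RT 120: heading 315 -> 195
BK 14: (33,3) -> (46.523,6.623) [heading=195, draw]
FD 1: (46.523,6.623) -> (45.557,6.365) [heading=195, draw]
FD 15: (45.557,6.365) -> (31.068,2.482) [heading=195, draw]
PU: pen up
RT 15: heading 195 -> 180
RT 90: heading 180 -> 90
FD 6: (31.068,2.482) -> (31.068,8.482) [heading=90, move]
FD 8: (31.068,8.482) -> (31.068,16.482) [heading=90, move]
LT 144: heading 90 -> 234
Final: pos=(31.068,16.482), heading=234, 5 segment(s) drawn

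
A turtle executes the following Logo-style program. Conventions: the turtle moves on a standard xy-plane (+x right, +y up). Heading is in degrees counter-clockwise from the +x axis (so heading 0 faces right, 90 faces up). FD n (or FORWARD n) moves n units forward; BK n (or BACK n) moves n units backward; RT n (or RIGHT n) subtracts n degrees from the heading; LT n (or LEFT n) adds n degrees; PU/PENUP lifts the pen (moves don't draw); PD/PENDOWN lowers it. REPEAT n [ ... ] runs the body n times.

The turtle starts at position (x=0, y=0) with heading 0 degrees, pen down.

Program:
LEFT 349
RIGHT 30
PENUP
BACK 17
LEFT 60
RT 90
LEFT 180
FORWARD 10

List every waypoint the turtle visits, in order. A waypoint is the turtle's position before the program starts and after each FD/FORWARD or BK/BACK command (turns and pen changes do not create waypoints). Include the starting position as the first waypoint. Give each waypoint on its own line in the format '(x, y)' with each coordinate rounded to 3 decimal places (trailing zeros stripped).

Answer: (0, 0)
(-12.83, 11.153)
(-16.086, 20.608)

Derivation:
Executing turtle program step by step:
Start: pos=(0,0), heading=0, pen down
LT 349: heading 0 -> 349
RT 30: heading 349 -> 319
PU: pen up
BK 17: (0,0) -> (-12.83,11.153) [heading=319, move]
LT 60: heading 319 -> 19
RT 90: heading 19 -> 289
LT 180: heading 289 -> 109
FD 10: (-12.83,11.153) -> (-16.086,20.608) [heading=109, move]
Final: pos=(-16.086,20.608), heading=109, 0 segment(s) drawn
Waypoints (3 total):
(0, 0)
(-12.83, 11.153)
(-16.086, 20.608)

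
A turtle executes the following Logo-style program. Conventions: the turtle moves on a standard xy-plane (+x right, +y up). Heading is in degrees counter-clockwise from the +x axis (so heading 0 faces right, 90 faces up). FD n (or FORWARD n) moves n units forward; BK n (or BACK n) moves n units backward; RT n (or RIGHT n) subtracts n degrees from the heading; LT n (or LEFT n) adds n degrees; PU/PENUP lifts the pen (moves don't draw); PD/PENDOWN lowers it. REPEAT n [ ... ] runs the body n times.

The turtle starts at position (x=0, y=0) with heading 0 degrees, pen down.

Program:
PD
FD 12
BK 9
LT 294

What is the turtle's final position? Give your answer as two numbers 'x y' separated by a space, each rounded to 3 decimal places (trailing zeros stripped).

Answer: 3 0

Derivation:
Executing turtle program step by step:
Start: pos=(0,0), heading=0, pen down
PD: pen down
FD 12: (0,0) -> (12,0) [heading=0, draw]
BK 9: (12,0) -> (3,0) [heading=0, draw]
LT 294: heading 0 -> 294
Final: pos=(3,0), heading=294, 2 segment(s) drawn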